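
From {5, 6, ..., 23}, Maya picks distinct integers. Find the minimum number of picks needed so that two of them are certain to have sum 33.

13

Two chosen integers sum to 33 exactly when both halves of some pair {x, 33−x} with 10 ≤ x ≤ 33−x ≤ 23 are chosen — 7 such pairs.
The remaining 5 elements (those with no distinct partner in range) can never complete a 33-sum, so the worst case takes all of them and one from each pair: 5 + 7 = 12.
By the pigeonhole principle, the 13th integer has to be the second member of some pair, so 12 + 1 = 13.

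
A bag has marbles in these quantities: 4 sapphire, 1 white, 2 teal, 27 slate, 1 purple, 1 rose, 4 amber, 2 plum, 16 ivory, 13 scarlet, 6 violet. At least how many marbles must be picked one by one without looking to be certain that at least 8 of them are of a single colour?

43

Pigeonhole: put each drawn marble into a box by colour. The largest draw with every box below 8 takes min(count, 7) from each colour; colours with fewer than 7 contribute all they have.
Σ min(cᵢ, 7) = 4 + 1 + 2 + 7 + 1 + 1 + 4 + 2 + 7 + 7 + 6 = 42.
Draw number 42 + 1 = 43 must push one box to 8.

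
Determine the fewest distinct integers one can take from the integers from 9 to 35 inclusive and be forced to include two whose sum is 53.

Group the elements by complementary pair {x, 53−x}: {18,35}, {19,34}, {20,33}, …, giving 9 two-element pairs and 9 integers whose partner 53−x falls outside [9,35].
Treating each of those 18 groups as a pigeonhole, one can pick one integer per group — 18 integers — with no two summing to 53.
The 19th integer lands in an occupied pair, forcing a sum of 53.

19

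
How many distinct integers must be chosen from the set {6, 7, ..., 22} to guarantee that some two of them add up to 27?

Group the elements by complementary pair {x, 27−x}: {6,21}, {7,20}, {8,19}, …, giving 8 two-element pairs and 1 integer whose partner 27−x falls outside [6,22].
Treating each of those 9 groups as a pigeonhole, one can pick one integer per group — 9 integers — with no two summing to 27.
The 10th integer lands in an occupied pair, forcing a sum of 27.

10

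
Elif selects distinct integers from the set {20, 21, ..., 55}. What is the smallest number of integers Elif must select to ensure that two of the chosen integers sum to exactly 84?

24

Two chosen integers sum to 84 exactly when both halves of some pair {x, 84−x} with 29 ≤ x ≤ 84−x ≤ 55 are chosen — 13 such pairs.
The remaining 10 elements (those with no distinct partner in range) can never complete a 84-sum, so the worst case takes all of them and one from each pair: 10 + 13 = 23.
Pigeonhole: the 24th integer has to be the second member of some pair, so 23 + 1 = 24.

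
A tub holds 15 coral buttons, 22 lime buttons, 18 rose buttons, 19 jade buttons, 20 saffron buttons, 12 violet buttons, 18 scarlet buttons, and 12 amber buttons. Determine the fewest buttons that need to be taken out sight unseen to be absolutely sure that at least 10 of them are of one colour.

An adversary could hand out at most 9 buttons per colour: 9 + 9 + 9 + 9 + 9 + 9 + 9 + 9 = 72 buttons and still no colour has 10.
By the pigeonhole principle, one more button lands in a colour already at 9, so 73 draws are enough and 72 are not.

73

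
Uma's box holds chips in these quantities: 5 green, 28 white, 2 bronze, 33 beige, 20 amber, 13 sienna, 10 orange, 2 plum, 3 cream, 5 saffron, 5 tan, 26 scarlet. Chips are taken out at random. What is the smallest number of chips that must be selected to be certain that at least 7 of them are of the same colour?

An adversary could hand out at most 6 chips per colour (6 colours run out sooner): 5 + 6 + 2 + 6 + 6 + 6 + 6 + 2 + 3 + 5 + 5 + 6 = 58 chips and still no colour has 7.
Pigeonhole: one more chip lands in a colour already at 6, so 59 draws are enough and 58 are not.

59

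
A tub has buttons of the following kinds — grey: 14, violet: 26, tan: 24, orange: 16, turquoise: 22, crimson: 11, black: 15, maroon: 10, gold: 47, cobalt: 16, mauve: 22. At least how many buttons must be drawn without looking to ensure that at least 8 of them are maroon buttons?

In the worst case for collecting maroon buttons, every non-maroon button comes out first.
There are 14 + 26 + 24 + 16 + 22 + 11 + 15 + 47 + 16 + 22 = 213 non-maroon buttons altogether.
After those, each further button must be maroon, so 213 + 8 = 221 draws guarantee 8 maroon buttons.

221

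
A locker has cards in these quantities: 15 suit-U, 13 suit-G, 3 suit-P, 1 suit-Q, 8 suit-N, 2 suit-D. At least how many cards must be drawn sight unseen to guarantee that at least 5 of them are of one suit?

Pigeonhole: the 6 suits are the holes; the cards drawn are the pigeons.
To avoid 5 of any one suit, the worst case takes at most 4 of each suit, or every card of a suit that has fewer than 4.
That gives 4 + 4 + 3 + 1 + 4 + 2 = 18 cards with no suit reaching 5.
The next card forces some suit to 5, so 18 + 1 = 19.

19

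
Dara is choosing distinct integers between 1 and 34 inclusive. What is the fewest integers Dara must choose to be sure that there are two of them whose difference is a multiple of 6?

7

Integers whose pairwise differences are multiples of 6 are exactly those sharing a remainder mod 6. The 6 residue classes mod 6 are the pigeonholes.
With 6 integers one could put 1 in each residue class and have no class reach 2.
The 7th integer pushes some class to 2, so 6·1 + 1 = 7.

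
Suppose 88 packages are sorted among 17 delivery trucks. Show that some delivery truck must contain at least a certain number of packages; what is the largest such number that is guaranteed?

Pigeonhole: the 17 delivery trucks are the holes and the 88 packages are the pigeons.
If every delivery truck held at most 5 packages, the total would be at most 17 × 5 = 85, which is less than 88.
So some delivery truck holds at least ⌈88/17⌉ = 6 packages.

6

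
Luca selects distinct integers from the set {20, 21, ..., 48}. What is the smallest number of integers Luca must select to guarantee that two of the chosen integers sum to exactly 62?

19

A set avoiding the sum 62 can contain at most one of each pair {x, 62−x}, plus the 7 elements whose complement lies outside the range or equal to its own complement.
The integers 31, …, 48 (18 of them) are such a set: any two sum to at least 31+32 = 63 > 62.
Any 19th integer completes one of the 11 pairs, so 19 choices force a sum of 62.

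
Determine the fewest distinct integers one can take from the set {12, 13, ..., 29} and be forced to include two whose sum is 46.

A set avoiding the sum 46 can contain at most one of each pair {x, 46−x}, plus the 6 elements whose complement lies outside the range or equal to its own complement.
The integers 12, …, 23 (12 of them) are such a set: any two sum to at least 12+13 = 25 and at most 22+23 = 45 < 46.
By pigeonhole, any 13th integer completes one of the 6 pairs, so 13 choices force a sum of 46.

13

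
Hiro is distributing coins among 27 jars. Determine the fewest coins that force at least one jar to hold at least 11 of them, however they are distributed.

With 270 coins one could put exactly 10 in each of the 27 jars, and no jar would reach 11.
By the pigeonhole principle, one more coin must land in a jar that already has 10, giving it 11.
So 27 × 10 + 1 = 271 coins are required.

271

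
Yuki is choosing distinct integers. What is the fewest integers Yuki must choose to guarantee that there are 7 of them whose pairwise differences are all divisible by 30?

181

Integers whose pairwise differences are multiples of 30 are exactly those sharing a remainder mod 30. The 30 residue classes mod 30 are the pigeonholes.
With 180 integers one could put 6 in each residue class and have no class reach 7.
The 181st integer pushes some class to 7, so 30·6 + 1 = 181.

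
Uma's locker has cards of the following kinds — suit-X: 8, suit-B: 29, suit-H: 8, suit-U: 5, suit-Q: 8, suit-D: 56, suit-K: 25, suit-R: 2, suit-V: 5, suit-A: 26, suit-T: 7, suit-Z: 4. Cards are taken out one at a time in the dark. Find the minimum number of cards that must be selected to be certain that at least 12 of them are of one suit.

By pigeonhole, put each drawn card into a box by suit. The largest draw with every box below 12 takes min(count, 11) from each suit; suits with fewer than 11 contribute all they have.
Σ min(cᵢ, 11) = 8 + 11 + 8 + 5 + 8 + 11 + 11 + 2 + 5 + 11 + 7 + 4 = 91.
Draw number 91 + 1 = 92 must push one box to 12.

92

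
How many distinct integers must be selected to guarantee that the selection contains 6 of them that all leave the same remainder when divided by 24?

Pigeonhole: the 24 residue classes mod 24 are the pigeonholes.
With 120 integers one could put 5 in each residue class and have no class reach 6.
The 121st integer pushes some class to 6, so 24·5 + 1 = 121.

121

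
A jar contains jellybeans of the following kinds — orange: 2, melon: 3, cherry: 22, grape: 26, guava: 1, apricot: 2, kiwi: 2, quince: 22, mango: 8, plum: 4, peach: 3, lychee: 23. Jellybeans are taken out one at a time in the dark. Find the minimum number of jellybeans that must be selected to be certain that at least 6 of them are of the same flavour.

43

Put each drawn jellybean into a box by flavour. The largest draw with every box below 6 takes min(count, 5) from each flavour; flavours with fewer than 5 contribute all they have.
Σ min(cᵢ, 5) = 2 + 3 + 5 + 5 + 1 + 2 + 2 + 5 + 5 + 4 + 3 + 5 = 42.
Draw number 42 + 1 = 43 must push one box to 6.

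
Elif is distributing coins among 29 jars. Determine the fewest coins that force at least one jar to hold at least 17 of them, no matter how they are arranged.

With 464 coins one could put exactly 16 in each of the 29 jars, and no jar would reach 17.
By the pigeonhole principle, one more coin must land in a jar that already has 16, giving it 17.
So 29 × 16 + 1 = 465 coins are required.

465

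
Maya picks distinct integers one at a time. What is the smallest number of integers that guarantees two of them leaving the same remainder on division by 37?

38

The 37 residue classes mod 37 are the pigeonholes.
With 37 integers one could put 1 in each residue class and have no class reach 2.
The 38th integer pushes some class to 2, so 37·1 + 1 = 38.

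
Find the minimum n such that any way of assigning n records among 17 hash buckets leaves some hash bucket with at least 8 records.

120

With 119 records one could put exactly 7 in each of the 17 hash buckets, and no hash bucket would reach 8.
One more record must land in a hash bucket that already has 7, giving it 8.
So 17 × 7 + 1 = 120 records are required.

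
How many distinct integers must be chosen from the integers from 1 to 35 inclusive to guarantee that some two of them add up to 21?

26

Two chosen integers sum to 21 exactly when both halves of some pair {x, 21−x} with 1 ≤ x ≤ 21−x ≤ 20 are chosen — 10 such pairs.
The remaining 15 elements (those with no distinct partner in range) can never complete a 21-sum, so the worst case takes all of them and one from each pair: 15 + 10 = 25.
The 26th integer has to be the second member of some pair, so 25 + 1 = 26.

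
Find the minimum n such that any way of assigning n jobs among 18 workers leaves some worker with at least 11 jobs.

With 180 jobs one could put exactly 10 in each of the 18 workers, and no worker would reach 11.
One more job must land in a worker that already has 10, giving it 11.
So 18 × 10 + 1 = 181 jobs are required.

181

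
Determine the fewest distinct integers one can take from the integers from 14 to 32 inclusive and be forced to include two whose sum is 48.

12

Group the elements by complementary pair {x, 48−x}: {16,32}, {17,31}, {18,30}, …, giving 8 two-element pairs, the single value 24 (it cannot pair with itself since the integers are distinct), and 2 integers whose partner 48−x falls outside [14,32].
Treating each of those 11 groups as a pigeonhole, one can pick one integer per group — 11 integers — with no two summing to 48.
The 12th integer lands in an occupied pair, forcing a sum of 48.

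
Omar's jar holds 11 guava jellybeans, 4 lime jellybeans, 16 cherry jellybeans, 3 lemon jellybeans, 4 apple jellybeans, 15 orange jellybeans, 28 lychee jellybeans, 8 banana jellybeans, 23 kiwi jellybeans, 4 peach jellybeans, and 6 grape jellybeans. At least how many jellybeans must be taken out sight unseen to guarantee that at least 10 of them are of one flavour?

75

The 11 flavours are the holes; the jellybeans drawn are the pigeons.
To avoid 10 of any one flavour, the worst case takes at most 9 of each flavour, or every jellybean of a flavour that has fewer than 9.
That gives 9 + 4 + 9 + 3 + 4 + 9 + 9 + 8 + 9 + 4 + 6 = 74 jellybeans with no flavour reaching 10.
The next jellybean forces some flavour to 10, so 74 + 1 = 75.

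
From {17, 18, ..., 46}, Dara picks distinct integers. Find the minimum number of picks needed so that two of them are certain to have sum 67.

18

A set avoiding the sum 67 can contain at most one of each pair {x, 67−x}, plus the 4 elements whose complement lies outside the range.
The integers 17, …, 33 (17 of them) are such a set: any two sum to at least 17+18 = 35 and at most 32+33 = 65 < 67.
Any 18th integer completes one of the 13 pairs, so 18 choices force a sum of 67.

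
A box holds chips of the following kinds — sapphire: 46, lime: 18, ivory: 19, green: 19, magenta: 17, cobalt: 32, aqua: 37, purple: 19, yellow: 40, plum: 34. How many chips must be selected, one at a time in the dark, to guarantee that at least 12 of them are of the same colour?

111

The 10 colours are the holes; the chips drawn are the pigeons.
To avoid 12 of any one colour, the worst case takes at most 11 of each colour.
That gives 11 + 11 + 11 + 11 + 11 + 11 + 11 + 11 + 11 + 11 = 110 chips with no colour reaching 12.
The next chip forces some colour to 12, so 110 + 1 = 111.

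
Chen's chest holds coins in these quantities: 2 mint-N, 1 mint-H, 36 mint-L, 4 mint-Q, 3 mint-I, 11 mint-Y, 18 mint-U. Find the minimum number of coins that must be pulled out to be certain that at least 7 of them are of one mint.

By the pigeonhole principle, put each drawn coin into a box by mint. The largest draw with every box below 7 takes min(count, 6) from each mint; mints with fewer than 6 contribute all they have.
Σ min(cᵢ, 6) = 2 + 1 + 6 + 4 + 3 + 6 + 6 = 28.
Draw number 28 + 1 = 29 must push one box to 7.

29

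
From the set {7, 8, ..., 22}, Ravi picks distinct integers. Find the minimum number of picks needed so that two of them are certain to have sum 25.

A set avoiding the sum 25 can contain at most one of each pair {x, 25−x}, plus the 4 elements whose complement lies outside the range.
The integers 13, …, 22 (10 of them) are such a set: any two sum to at least 13+14 = 27 > 25.
By pigeonhole, any 11th integer completes one of the 6 pairs, so 11 choices force a sum of 25.

11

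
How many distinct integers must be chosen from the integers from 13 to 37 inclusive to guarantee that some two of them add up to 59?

A set avoiding the sum 59 can contain at most one of each pair {x, 59−x}, plus the 9 elements whose complement lies outside the range.
The integers 13, …, 29 (17 of them) are such a set: any two sum to at least 13+14 = 27 and at most 28+29 = 57 < 59.
Any 18th integer completes one of the 8 pairs, so 18 choices force a sum of 59.

18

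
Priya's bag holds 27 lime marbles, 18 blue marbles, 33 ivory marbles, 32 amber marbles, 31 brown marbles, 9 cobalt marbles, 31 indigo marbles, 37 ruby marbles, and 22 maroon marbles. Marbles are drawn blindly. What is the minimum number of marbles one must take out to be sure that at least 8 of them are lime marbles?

In the worst case for collecting lime marbles, every non-lime marble comes out first.
There are 18 + 33 + 32 + 31 + 9 + 31 + 37 + 22 = 213 non-lime marbles altogether.
After those, each further marble must be lime, so 213 + 8 = 221 draws guarantee 8 lime marbles.

221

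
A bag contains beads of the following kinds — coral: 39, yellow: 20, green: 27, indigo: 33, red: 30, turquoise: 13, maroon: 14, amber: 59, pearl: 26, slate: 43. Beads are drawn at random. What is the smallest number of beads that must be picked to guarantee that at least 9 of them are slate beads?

In the worst case for collecting slate beads, every non-slate bead comes out first.
There are 39 + 20 + 27 + 33 + 30 + 13 + 14 + 59 + 26 = 261 non-slate beads altogether.
After those, each further bead must be slate, so 261 + 9 = 270 draws guarantee 9 slate beads.

270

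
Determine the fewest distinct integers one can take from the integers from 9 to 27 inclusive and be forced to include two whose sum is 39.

12

A set avoiding the sum 39 can contain at most one of each pair {x, 39−x}, plus the 3 elements whose complement lies outside the range.
The integers 9, …, 19 (11 of them) are such a set: any two sum to at least 9+10 = 19 and at most 18+19 = 37 < 39.
Any 12th integer completes one of the 8 pairs, so 12 choices force a sum of 39.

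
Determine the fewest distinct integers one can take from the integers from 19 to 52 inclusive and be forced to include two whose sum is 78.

A set avoiding the sum 78 can contain at most one of each pair {x, 78−x}, plus the 8 elements whose complement lies outside the range or equal to its own complement.
The integers 19, …, 39 (21 of them) are such a set: any two sum to at least 19+20 = 39 and at most 38+39 = 77 < 78.
By the pigeonhole principle, any 22nd integer completes one of the 13 pairs, so 22 choices force a sum of 78.

22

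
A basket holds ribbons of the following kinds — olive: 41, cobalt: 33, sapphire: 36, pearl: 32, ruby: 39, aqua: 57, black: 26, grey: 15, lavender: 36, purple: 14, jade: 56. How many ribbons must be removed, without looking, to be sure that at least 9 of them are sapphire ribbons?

In the worst case for collecting sapphire ribbons, every non-sapphire ribbon comes out first.
There are 41 + 33 + 32 + 39 + 57 + 26 + 15 + 36 + 14 + 56 = 349 non-sapphire ribbons altogether.
After those, each further ribbon must be sapphire, so 349 + 9 = 358 draws guarantee 9 sapphire ribbons.

358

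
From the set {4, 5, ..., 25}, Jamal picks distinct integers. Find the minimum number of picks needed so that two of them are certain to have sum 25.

14

Two chosen integers sum to 25 exactly when both halves of some pair {x, 25−x} with 4 ≤ x ≤ 25−x ≤ 21 are chosen — 9 such pairs.
The remaining 4 elements (those with no distinct partner in range) can never complete a 25-sum, so the worst case takes all of them and one from each pair: 4 + 9 = 13.
The 14th integer has to be the second member of some pair, so 13 + 1 = 14.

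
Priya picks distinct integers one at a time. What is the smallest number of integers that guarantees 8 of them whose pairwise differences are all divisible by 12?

Integers whose pairwise differences are multiples of 12 are exactly those sharing a remainder mod 12. The 12 residue classes mod 12 are the pigeonholes.
With 84 integers one could put 7 in each residue class and have no class reach 8.
The 85th integer pushes some class to 8, so 12·7 + 1 = 85.

85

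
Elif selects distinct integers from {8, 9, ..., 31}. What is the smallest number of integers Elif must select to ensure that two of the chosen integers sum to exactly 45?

16

A set avoiding the sum 45 can contain at most one of each pair {x, 45−x}, plus the 6 elements whose complement lies outside the range.
The integers 8, …, 22 (15 of them) are such a set: any two sum to at least 8+9 = 17 and at most 21+22 = 43 < 45.
Any 16th integer completes one of the 9 pairs, so 16 choices force a sum of 45.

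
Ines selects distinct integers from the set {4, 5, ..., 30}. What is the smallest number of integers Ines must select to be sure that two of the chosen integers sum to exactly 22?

Two chosen integers sum to 22 exactly when both halves of some pair {x, 22−x} with 4 ≤ x ≤ 22−x ≤ 18 are chosen — 7 such pairs.
The remaining 13 elements (those with no distinct partner in range) can never complete a 22-sum, so the worst case takes all of them and one from each pair: 13 + 7 = 20.
The 21st integer has to be the second member of some pair, so 20 + 1 = 21.

21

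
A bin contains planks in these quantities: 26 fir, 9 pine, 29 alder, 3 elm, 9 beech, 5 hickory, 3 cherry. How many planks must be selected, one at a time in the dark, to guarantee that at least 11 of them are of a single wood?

50

An adversary could hand out at most 10 planks per wood (5 woods run out sooner): 10 + 9 + 10 + 3 + 9 + 5 + 3 = 49 planks and still no wood has 11.
Pigeonhole: one more plank lands in a wood already at 10, so 50 draws are enough and 49 are not.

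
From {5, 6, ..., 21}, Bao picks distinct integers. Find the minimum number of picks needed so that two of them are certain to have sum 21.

12

Group the elements by complementary pair {x, 21−x}: {5,16}, {6,15}, {7,14}, …, giving 6 two-element pairs and 5 integers whose partner 21−x falls outside [5,21].
By the pigeonhole principle, treating each of those 11 groups as a pigeonhole, one can pick one integer per group — 11 integers — with no two summing to 21.
The 12th integer lands in an occupied pair, forcing a sum of 21.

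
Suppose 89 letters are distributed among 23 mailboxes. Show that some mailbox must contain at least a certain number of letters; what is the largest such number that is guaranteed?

By pigeonhole, the 23 mailboxes are the holes and the 89 letters are the pigeons.
If every mailbox held at most 3 letters, the total would be at most 23 × 3 = 69, which is less than 89.
So some mailbox holds at least ⌈89/23⌉ = 4 letters.

4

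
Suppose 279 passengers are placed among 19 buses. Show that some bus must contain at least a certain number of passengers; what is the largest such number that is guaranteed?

By pigeonhole, the 19 buses are the holes and the 279 passengers are the pigeons.
If every bus held at most 14 passengers, the total would be at most 19 × 14 = 266, which is less than 279.
So some bus holds at least ⌈279/19⌉ = 15 passengers.

15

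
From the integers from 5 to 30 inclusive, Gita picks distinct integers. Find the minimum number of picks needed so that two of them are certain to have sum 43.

18

A set avoiding the sum 43 can contain at most one of each pair {x, 43−x}, plus the 8 elements whose complement lies outside the range.
The integers 5, …, 21 (17 of them) are such a set: any two sum to at least 5+6 = 11 and at most 20+21 = 41 < 43.
By the pigeonhole principle, any 18th integer completes one of the 9 pairs, so 18 choices force a sum of 43.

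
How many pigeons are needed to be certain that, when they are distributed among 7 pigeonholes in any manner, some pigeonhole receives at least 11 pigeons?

71

With 70 pigeons one could put exactly 10 in each of the 7 pigeonholes, and no pigeonhole would reach 11.
By the pigeonhole principle, one more pigeon must land in a pigeonhole that already has 10, giving it 11.
So 7 × 10 + 1 = 71 pigeons are required.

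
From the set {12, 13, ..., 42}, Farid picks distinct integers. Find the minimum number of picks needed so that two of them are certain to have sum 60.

20

Group the elements by complementary pair {x, 60−x}: {18,42}, {19,41}, {20,40}, …, giving 12 two-element pairs, the single value 30 (it cannot pair with itself since the integers are distinct), and 6 integers whose partner 60−x falls outside [12,42].
Treating each of those 19 groups as a pigeonhole, one can pick one integer per group — 19 integers — with no two summing to 60.
The 20th integer lands in an occupied pair, forcing a sum of 60.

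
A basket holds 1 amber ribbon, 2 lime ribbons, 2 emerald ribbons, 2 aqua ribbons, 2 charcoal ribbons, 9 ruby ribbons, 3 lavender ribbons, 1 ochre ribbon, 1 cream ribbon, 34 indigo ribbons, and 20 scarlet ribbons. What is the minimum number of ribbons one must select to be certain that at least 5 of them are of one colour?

27

An adversary could hand out at most 4 ribbons per colour (8 colours run out sooner): 1 + 2 + 2 + 2 + 2 + 4 + 3 + 1 + 1 + 4 + 4 = 26 ribbons and still no colour has 5.
One more ribbon lands in a colour already at 4, so 27 draws are enough and 26 are not.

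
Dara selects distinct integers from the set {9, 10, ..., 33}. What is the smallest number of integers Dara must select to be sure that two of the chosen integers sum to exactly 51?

Group the elements by complementary pair {x, 51−x}: {18,33}, {19,32}, {20,31}, …, giving 8 two-element pairs and 9 integers whose partner 51−x falls outside [9,33].
Treating each of those 17 groups as a pigeonhole, one can pick one integer per group — 17 integers — with no two summing to 51.
The 18th integer lands in an occupied pair, forcing a sum of 51.

18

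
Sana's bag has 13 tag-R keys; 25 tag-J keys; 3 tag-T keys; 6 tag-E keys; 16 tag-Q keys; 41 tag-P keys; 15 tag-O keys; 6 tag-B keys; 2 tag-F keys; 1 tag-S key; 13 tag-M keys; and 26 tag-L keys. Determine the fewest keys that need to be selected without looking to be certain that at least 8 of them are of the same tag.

68

An adversary could hand out at most 7 keys per tag (5 tags run out sooner): 7 + 7 + 3 + 6 + 7 + 7 + 7 + 6 + 2 + 1 + 7 + 7 = 67 keys and still no tag has 8.
By the pigeonhole principle, one more key lands in a tag already at 7, so 68 draws are enough and 67 are not.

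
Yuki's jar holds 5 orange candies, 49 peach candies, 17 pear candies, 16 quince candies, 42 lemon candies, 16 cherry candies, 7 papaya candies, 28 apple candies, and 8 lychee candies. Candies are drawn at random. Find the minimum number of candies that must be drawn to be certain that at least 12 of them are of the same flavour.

87

By the pigeonhole principle, put each drawn candy into a box by flavour. The largest draw with every box below 12 takes min(count, 11) from each flavour; flavours with fewer than 11 contribute all they have.
Σ min(cᵢ, 11) = 5 + 11 + 11 + 11 + 11 + 11 + 7 + 11 + 8 = 86.
Draw number 86 + 1 = 87 must push one box to 12.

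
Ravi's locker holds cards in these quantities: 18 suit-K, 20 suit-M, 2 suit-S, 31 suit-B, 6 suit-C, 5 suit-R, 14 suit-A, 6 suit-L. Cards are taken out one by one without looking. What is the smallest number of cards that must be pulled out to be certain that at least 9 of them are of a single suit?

52

Pigeonhole: put each drawn card into a box by suit. The largest draw with every box below 9 takes min(count, 8) from each suit; suits with fewer than 8 contribute all they have.
Σ min(cᵢ, 8) = 8 + 8 + 2 + 8 + 6 + 5 + 8 + 6 = 51.
Draw number 51 + 1 = 52 must push one box to 9.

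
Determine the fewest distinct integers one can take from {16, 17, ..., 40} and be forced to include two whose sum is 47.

A set avoiding the sum 47 can contain at most one of each pair {x, 47−x}, plus the 9 elements whose complement lies outside the range.
The integers 24, …, 40 (17 of them) are such a set: any two sum to at least 24+25 = 49 > 47.
Any 18th integer completes one of the 8 pairs, so 18 choices force a sum of 47.

18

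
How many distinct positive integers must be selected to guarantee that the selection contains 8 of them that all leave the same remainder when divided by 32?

The 32 residue classes mod 32 are the pigeonholes.
With 224 integers one could put 7 in each residue class and have no class reach 8.
The 225th integer pushes some class to 8, so 32·7 + 1 = 225.

225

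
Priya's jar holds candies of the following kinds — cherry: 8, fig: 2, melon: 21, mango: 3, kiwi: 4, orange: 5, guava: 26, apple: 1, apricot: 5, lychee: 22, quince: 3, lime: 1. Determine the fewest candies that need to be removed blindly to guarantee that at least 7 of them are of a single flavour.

An adversary could hand out at most 6 candies per flavour (8 flavours run out sooner): 6 + 2 + 6 + 3 + 4 + 5 + 6 + 1 + 5 + 6 + 3 + 1 = 48 candies and still no flavour has 7.
One more candy lands in a flavour already at 6, so 49 draws are enough and 48 are not.

49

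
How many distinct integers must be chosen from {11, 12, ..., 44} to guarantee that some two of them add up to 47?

Group the elements by complementary pair {x, 47−x}: {11,36}, {12,35}, {13,34}, …, giving 13 two-element pairs and 8 integers whose partner 47−x falls outside [11,44].
By pigeonhole, treating each of those 21 groups as a pigeonhole, one can pick one integer per group — 21 integers — with no two summing to 47.
The 22nd integer lands in an occupied pair, forcing a sum of 47.

22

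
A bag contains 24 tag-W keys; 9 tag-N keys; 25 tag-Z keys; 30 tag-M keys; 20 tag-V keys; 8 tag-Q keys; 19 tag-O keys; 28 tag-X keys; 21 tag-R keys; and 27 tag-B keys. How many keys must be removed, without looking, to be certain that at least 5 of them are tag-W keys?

192

In the worst case for collecting tag-W keys, every non-tag-W key comes out first.
There are 9 + 25 + 30 + 20 + 8 + 19 + 28 + 21 + 27 = 187 non-tag-W keys altogether.
After those, each further key must be tag-W, so 187 + 5 = 192 draws guarantee 5 tag-W keys.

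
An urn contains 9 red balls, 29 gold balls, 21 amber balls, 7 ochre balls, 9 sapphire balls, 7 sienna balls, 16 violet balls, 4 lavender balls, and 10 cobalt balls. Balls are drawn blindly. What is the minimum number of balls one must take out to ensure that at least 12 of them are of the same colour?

80

An adversary could hand out at most 11 balls per colour (6 colours run out sooner): 9 + 11 + 11 + 7 + 9 + 7 + 11 + 4 + 10 = 79 balls and still no colour has 12.
Pigeonhole: one more ball lands in a colour already at 11, so 80 draws are enough and 79 are not.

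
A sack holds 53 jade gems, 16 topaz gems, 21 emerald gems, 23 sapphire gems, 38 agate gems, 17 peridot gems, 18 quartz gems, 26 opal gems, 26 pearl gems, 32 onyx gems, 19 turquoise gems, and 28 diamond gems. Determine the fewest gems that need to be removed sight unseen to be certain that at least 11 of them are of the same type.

121

Pigeonhole: put each drawn gem into a box by type. The largest draw with every box below 11 takes min(count, 10) from each type.
Σ min(cᵢ, 10) = 10 + 10 + 10 + 10 + 10 + 10 + 10 + 10 + 10 + 10 + 10 + 10 = 120.
Draw number 120 + 1 = 121 must push one box to 11.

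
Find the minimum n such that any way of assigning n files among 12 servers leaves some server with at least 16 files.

181

With 180 files one could put exactly 15 in each of the 12 servers, and no server would reach 16.
One more file must land in a server that already has 15, giving it 16.
So 12 × 15 + 1 = 181 files are required.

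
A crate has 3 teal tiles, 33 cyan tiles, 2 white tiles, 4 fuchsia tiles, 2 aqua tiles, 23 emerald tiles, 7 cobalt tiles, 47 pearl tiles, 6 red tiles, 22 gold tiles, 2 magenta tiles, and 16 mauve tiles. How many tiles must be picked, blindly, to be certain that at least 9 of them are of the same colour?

67

The 12 colours are the holes; the tiles drawn are the pigeons.
To avoid 9 of any one colour, the worst case takes at most 8 of each colour, or every tile of a colour that has fewer than 8.
That gives 3 + 8 + 2 + 4 + 2 + 8 + 7 + 8 + 6 + 8 + 2 + 8 = 66 tiles with no colour reaching 9.
The next tile forces some colour to 9, so 66 + 1 = 67.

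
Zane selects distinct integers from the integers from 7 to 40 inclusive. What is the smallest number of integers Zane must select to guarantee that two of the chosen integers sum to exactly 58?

Two chosen integers sum to 58 exactly when both halves of some pair {x, 58−x} with 18 ≤ x ≤ 58−x ≤ 40 are chosen — 11 such pairs.
The remaining 12 elements (those with no distinct partner in range) can never complete a 58-sum, so the worst case takes all of them and one from each pair: 12 + 11 = 23.
The 24th integer has to be the second member of some pair, so 23 + 1 = 24.

24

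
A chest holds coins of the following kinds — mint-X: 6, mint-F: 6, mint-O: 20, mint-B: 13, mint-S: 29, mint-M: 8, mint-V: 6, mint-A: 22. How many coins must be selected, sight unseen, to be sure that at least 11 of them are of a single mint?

Put each drawn coin into a box by mint. The largest draw with every box below 11 takes min(count, 10) from each mint; mints with fewer than 10 contribute all they have.
Σ min(cᵢ, 10) = 6 + 6 + 10 + 10 + 10 + 8 + 6 + 10 = 66.
Draw number 66 + 1 = 67 must push one box to 11.

67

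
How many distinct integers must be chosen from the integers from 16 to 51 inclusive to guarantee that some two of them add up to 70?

21

Group the elements by complementary pair {x, 70−x}: {19,51}, {20,50}, {21,49}, …, giving 16 two-element pairs, the single value 35 (it cannot pair with itself since the integers are distinct), and 3 integers whose partner 70−x falls outside [16,51].
By the pigeonhole principle, treating each of those 20 groups as a pigeonhole, one can pick one integer per group — 20 integers — with no two summing to 70.
The 21st integer lands in an occupied pair, forcing a sum of 70.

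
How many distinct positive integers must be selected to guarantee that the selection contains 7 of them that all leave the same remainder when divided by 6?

The 6 residue classes mod 6 are the pigeonholes.
With 36 integers one could put 6 in each residue class and have no class reach 7.
The 37th integer pushes some class to 7, so 6·6 + 1 = 37.

37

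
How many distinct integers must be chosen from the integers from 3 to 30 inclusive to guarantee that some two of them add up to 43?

20

A set avoiding the sum 43 can contain at most one of each pair {x, 43−x}, plus the 10 elements whose complement lies outside the range.
The integers 3, …, 21 (19 of them) are such a set: any two sum to at least 3+4 = 7 and at most 20+21 = 41 < 43.
Pigeonhole: any 20th integer completes one of the 9 pairs, so 20 choices force a sum of 43.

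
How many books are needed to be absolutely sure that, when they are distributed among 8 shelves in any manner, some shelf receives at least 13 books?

97

With 96 books one could put exactly 12 in each of the 8 shelves, and no shelf would reach 13.
One more book must land in a shelf that already has 12, giving it 13.
So 8 × 12 + 1 = 97 books are required.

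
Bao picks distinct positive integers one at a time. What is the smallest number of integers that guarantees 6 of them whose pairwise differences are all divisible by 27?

Integers whose pairwise differences are multiples of 27 are exactly those sharing a remainder mod 27. Pigeonhole: the 27 residue classes mod 27 are the pigeonholes.
With 135 integers one could put 5 in each residue class and have no class reach 6.
The 136th integer pushes some class to 6, so 27·5 + 1 = 136.

136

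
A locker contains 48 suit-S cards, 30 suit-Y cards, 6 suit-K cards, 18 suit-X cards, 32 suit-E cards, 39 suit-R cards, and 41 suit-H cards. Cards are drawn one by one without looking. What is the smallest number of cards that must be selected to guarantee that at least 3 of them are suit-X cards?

199

In the worst case for collecting suit-X cards, every non-suit-X card comes out first.
There are 48 + 30 + 6 + 32 + 39 + 41 = 196 non-suit-X cards altogether.
After those, each further card must be suit-X, so 196 + 3 = 199 draws guarantee 3 suit-X cards.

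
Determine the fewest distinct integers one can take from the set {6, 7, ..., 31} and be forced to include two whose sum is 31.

17

A set avoiding the sum 31 can contain at most one of each pair {x, 31−x}, plus the 6 elements whose complement lies outside the range.
The integers 16, …, 31 (16 of them) are such a set: any two sum to at least 16+17 = 33 > 31.
Any 17th integer completes one of the 10 pairs, so 17 choices force a sum of 31.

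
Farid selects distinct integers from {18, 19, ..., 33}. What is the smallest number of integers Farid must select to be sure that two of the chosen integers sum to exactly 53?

10

Two chosen integers sum to 53 exactly when both halves of some pair {x, 53−x} with 20 ≤ x ≤ 53−x ≤ 33 are chosen — 7 such pairs.
The remaining 2 elements (those with no distinct partner in range) can never complete a 53-sum, so the worst case takes all of them and one from each pair: 2 + 7 = 9.
The 10th integer has to be the second member of some pair, so 9 + 1 = 10.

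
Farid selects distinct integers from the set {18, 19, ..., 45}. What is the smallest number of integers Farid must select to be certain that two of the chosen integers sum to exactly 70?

Group the elements by complementary pair {x, 70−x}: {25,45}, {26,44}, {27,43}, …, giving 10 two-element pairs, the single value 35 (it cannot pair with itself since the integers are distinct), and 7 integers whose partner 70−x falls outside [18,45].
Pigeonhole: treating each of those 18 groups as a pigeonhole, one can pick one integer per group — 18 integers — with no two summing to 70.
The 19th integer lands in an occupied pair, forcing a sum of 70.

19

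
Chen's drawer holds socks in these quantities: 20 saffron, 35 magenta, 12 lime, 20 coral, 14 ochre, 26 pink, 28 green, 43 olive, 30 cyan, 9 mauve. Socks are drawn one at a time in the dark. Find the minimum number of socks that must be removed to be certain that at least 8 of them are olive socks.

In the worst case for collecting olive socks, every non-olive sock comes out first.
There are 20 + 35 + 12 + 20 + 14 + 26 + 28 + 30 + 9 = 194 non-olive socks altogether.
After those, each further sock must be olive, so 194 + 8 = 202 draws guarantee 8 olive socks.

202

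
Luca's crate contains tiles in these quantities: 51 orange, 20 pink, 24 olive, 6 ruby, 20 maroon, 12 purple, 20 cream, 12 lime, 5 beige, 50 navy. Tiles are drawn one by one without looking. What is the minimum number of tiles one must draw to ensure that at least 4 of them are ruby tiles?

218

In the worst case for collecting ruby tiles, every non-ruby tile comes out first.
There are 51 + 20 + 24 + 20 + 12 + 20 + 12 + 5 + 50 = 214 non-ruby tiles altogether.
After those, each further tile must be ruby, so 214 + 4 = 218 draws guarantee 4 ruby tiles.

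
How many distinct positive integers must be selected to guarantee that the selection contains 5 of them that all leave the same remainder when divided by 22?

89

By the pigeonhole principle, the 22 residue classes mod 22 are the pigeonholes.
With 88 integers one could put 4 in each residue class and have no class reach 5.
The 89th integer pushes some class to 5, so 22·4 + 1 = 89.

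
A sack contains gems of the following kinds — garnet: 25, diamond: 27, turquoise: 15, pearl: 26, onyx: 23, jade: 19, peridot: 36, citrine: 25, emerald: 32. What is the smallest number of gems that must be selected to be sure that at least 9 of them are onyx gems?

214

In the worst case for collecting onyx gems, every non-onyx gem comes out first.
There are 25 + 27 + 15 + 26 + 19 + 36 + 25 + 32 = 205 non-onyx gems altogether.
After those, each further gem must be onyx, so 205 + 9 = 214 draws guarantee 9 onyx gems.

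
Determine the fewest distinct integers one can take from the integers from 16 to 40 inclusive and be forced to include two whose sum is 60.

Two chosen integers sum to 60 exactly when both halves of some pair {x, 60−x} with 20 ≤ x ≤ 60−x ≤ 40 are chosen — 10 such pairs.
The remaining 5 elements (those with no distinct partner in range) can never complete a 60-sum, so the worst case takes all of them and one from each pair: 5 + 10 = 15.
By the pigeonhole principle, the 16th integer has to be the second member of some pair, so 15 + 1 = 16.

16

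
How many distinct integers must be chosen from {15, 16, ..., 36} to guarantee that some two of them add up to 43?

Group the elements by complementary pair {x, 43−x}: {15,28}, {16,27}, {17,26}, …, giving 7 two-element pairs and 8 integers whose partner 43−x falls outside [15,36].
By pigeonhole, treating each of those 15 groups as a pigeonhole, one can pick one integer per group — 15 integers — with no two summing to 43.
The 16th integer lands in an occupied pair, forcing a sum of 43.

16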